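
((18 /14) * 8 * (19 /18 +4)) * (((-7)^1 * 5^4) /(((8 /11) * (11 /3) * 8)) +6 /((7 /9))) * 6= -3448341 /56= -61577.52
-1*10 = -10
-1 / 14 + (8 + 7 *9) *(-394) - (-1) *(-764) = -402333 / 14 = -28738.07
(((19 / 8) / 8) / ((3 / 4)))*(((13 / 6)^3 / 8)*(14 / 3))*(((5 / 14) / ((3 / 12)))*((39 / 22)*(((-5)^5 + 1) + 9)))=-8451913925 / 456192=-18527.10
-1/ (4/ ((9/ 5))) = -9/ 20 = -0.45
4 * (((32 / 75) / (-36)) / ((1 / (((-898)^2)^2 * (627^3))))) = -189974007089572930048 / 25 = -7598960283582917201.92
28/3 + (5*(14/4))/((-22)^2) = 9.37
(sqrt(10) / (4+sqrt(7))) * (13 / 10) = -13 * sqrt(70) / 90+26 * sqrt(10) / 45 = 0.62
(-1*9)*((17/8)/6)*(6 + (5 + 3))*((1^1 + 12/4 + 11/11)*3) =-5355/8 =-669.38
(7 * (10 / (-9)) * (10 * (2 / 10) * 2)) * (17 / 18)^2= -20230 / 729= -27.75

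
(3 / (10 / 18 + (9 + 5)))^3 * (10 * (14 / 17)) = 2755620 / 38217547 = 0.07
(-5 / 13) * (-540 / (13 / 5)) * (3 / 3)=79.88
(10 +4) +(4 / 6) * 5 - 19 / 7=307 / 21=14.62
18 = 18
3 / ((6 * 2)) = 1 / 4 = 0.25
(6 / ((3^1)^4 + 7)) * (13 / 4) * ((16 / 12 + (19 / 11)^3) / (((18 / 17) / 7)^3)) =567414942367 / 1366180992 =415.33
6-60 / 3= -14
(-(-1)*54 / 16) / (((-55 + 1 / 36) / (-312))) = 37908 / 1979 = 19.16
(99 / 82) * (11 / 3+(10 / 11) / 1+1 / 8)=3723 / 656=5.68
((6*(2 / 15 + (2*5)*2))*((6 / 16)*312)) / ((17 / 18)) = 14964.99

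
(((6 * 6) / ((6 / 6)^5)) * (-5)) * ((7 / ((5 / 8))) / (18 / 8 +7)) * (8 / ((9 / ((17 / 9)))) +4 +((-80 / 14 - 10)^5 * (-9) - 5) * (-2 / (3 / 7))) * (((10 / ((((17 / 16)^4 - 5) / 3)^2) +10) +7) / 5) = 41198072772.36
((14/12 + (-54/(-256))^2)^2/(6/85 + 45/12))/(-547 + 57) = -60246979337/76887833444352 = -0.00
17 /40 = 0.42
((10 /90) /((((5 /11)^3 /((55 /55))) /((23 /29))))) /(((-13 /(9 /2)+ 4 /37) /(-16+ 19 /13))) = 214076709 /43637750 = 4.91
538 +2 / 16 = 4305 / 8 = 538.12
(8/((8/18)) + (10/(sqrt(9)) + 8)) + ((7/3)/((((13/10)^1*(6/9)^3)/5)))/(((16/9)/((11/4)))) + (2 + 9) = 870463/9984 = 87.19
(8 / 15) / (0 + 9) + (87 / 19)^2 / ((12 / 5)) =1714577 / 194940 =8.80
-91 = -91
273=273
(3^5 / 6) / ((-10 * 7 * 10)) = -0.06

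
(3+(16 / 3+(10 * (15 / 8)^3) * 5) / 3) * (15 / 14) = 1320665 / 10752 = 122.83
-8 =-8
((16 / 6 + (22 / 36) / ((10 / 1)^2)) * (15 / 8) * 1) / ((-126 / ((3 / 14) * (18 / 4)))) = -4811 / 125440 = -0.04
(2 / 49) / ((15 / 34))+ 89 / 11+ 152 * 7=8668603 / 8085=1072.18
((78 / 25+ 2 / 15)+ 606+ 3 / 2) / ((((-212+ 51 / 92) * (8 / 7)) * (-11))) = 2107099 / 9170700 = 0.23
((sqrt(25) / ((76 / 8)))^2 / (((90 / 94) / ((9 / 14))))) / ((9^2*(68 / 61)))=14335 / 6959358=0.00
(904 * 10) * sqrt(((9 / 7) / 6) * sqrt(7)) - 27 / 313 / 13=-27 / 4069+4520 * sqrt(6) * 7^(3 / 4) / 7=6806.74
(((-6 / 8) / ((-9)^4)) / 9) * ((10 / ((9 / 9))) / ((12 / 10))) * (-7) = 175 / 236196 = 0.00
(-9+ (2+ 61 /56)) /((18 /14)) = -331 /72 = -4.60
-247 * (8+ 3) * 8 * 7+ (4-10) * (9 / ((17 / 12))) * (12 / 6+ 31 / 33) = -28473376 / 187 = -152264.04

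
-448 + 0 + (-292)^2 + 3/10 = 848163/10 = 84816.30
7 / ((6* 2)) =7 / 12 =0.58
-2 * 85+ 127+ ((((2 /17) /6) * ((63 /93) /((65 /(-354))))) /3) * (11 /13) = -19157631 /445315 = -43.02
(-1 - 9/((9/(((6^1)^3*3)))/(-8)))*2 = 10366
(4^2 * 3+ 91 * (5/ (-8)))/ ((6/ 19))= -1349/ 48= -28.10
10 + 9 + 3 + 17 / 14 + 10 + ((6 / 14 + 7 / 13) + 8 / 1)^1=7677 / 182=42.18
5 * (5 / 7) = 25 / 7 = 3.57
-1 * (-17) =17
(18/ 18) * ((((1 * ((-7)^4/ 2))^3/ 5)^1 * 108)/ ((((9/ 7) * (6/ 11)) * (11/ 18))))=872001093663/ 10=87200109366.30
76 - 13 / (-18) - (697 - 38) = -10481 / 18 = -582.28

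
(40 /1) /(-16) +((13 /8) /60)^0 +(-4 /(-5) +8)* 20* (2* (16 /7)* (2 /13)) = 22255 /182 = 122.28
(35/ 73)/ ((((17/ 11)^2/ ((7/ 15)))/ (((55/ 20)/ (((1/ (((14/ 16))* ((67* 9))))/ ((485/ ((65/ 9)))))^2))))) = 295197090359252697/ 912740608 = 323418381.71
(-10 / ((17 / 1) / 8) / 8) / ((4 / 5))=-25 / 34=-0.74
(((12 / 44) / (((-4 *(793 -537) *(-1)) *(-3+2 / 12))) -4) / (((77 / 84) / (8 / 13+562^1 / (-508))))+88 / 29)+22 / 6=668895854321 / 75638095104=8.84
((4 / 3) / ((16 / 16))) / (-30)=-2 / 45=-0.04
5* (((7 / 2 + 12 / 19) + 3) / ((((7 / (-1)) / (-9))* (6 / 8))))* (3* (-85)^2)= 176217750 / 133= 1324945.49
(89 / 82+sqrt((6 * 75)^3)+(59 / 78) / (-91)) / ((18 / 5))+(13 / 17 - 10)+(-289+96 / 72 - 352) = -28879527791 / 44525754+1875 * sqrt(2) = 2003.05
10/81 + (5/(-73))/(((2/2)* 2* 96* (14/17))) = 651785/5298048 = 0.12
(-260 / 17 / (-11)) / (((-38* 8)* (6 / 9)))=-195 / 28424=-0.01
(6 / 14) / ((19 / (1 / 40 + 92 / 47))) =11181 / 250040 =0.04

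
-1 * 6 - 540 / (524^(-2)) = -148271046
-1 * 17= -17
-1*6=-6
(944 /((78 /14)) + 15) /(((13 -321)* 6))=-7193 /72072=-0.10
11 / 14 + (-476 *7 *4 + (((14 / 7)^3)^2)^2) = -129237 / 14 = -9231.21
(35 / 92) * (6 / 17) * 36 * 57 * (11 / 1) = 1185030 / 391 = 3030.77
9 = 9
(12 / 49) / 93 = 4 / 1519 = 0.00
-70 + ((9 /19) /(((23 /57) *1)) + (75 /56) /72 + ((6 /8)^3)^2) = -135774421 /1978368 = -68.63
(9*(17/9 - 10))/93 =-73/93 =-0.78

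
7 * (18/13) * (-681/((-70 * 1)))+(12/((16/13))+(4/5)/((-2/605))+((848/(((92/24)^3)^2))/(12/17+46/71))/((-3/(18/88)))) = -47724721056258527/345903618955180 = -137.97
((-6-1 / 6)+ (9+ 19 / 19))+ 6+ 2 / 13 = 779 / 78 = 9.99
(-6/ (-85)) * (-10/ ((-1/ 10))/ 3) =40/ 17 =2.35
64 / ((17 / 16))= 1024 / 17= 60.24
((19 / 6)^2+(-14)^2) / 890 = 7417 / 32040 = 0.23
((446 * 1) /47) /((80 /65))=2899 /376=7.71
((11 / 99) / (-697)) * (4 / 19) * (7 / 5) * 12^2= -448 / 66215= -0.01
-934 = -934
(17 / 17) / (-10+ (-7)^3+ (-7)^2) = -1 / 304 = -0.00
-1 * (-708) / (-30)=-118 / 5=-23.60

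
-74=-74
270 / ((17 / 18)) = 4860 / 17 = 285.88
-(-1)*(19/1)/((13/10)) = 190/13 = 14.62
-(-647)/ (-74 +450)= 647/ 376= 1.72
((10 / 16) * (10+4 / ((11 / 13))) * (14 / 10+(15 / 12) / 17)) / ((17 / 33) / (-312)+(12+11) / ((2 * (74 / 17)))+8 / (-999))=527025447 / 102280942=5.15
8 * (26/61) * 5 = 17.05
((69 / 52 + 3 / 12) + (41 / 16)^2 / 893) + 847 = 2521911005 / 2971904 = 848.58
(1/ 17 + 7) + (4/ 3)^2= 1352/ 153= 8.84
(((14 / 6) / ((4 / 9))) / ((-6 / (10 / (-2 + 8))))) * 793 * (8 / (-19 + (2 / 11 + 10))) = 1049.16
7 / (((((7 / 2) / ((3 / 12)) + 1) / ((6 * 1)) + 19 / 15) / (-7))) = -1470 / 113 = -13.01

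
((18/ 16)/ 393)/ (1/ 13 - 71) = -39/ 966256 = -0.00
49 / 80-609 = -48671 / 80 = -608.39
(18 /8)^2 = 81 /16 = 5.06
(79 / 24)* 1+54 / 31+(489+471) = 717985 / 744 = 965.03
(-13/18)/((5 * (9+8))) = -13/1530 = -0.01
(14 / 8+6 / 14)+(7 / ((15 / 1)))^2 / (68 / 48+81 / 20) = 38201 / 17220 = 2.22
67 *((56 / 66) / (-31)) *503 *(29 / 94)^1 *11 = -13682606 / 4371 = -3130.31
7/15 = 0.47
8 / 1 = 8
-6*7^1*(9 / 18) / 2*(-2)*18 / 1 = 378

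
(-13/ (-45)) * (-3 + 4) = 13/ 45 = 0.29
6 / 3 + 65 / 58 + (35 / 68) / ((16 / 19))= 117749 / 31552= 3.73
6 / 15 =0.40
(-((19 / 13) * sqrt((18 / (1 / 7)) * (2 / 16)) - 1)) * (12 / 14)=6 / 7 - 171 * sqrt(7) / 91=-4.11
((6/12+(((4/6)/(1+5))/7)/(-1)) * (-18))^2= 3721/49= 75.94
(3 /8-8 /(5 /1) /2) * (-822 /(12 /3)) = 6987 /80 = 87.34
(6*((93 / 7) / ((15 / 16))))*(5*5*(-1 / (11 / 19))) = -282720 / 77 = -3671.69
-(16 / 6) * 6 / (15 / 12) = -64 / 5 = -12.80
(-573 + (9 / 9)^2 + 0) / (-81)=7.06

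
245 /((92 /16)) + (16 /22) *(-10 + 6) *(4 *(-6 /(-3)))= 4892 /253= 19.34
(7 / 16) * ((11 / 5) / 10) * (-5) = -77 / 160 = -0.48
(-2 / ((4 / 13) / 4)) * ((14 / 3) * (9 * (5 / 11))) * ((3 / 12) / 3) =-455 / 11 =-41.36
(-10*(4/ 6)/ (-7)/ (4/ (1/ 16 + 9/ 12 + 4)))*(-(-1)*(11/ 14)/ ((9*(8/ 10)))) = 3025/ 24192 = 0.13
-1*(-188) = 188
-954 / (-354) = 159 / 59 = 2.69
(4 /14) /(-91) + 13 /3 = 4.33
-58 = -58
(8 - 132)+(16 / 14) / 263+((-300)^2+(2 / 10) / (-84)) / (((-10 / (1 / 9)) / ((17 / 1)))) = -170236485929 / 9941400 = -17124.00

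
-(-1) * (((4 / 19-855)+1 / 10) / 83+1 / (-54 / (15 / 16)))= -23423729 / 2270880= -10.31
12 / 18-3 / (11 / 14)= -3.15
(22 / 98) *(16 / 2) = 88 / 49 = 1.80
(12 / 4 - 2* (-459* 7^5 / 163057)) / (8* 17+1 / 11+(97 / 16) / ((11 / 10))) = 1400783736 / 2031853277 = 0.69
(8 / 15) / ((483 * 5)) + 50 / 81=201322 / 326025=0.62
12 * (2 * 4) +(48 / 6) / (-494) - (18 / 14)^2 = 1141685 / 12103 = 94.33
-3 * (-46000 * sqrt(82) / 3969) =46000 * sqrt(82) / 1323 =314.85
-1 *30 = -30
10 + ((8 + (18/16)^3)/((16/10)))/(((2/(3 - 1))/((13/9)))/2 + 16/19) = 17980635/1202176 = 14.96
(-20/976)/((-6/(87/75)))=29/7320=0.00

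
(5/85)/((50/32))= 16/425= 0.04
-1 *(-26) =26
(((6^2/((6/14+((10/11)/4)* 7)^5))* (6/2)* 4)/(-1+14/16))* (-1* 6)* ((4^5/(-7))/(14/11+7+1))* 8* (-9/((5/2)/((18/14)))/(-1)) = -89182347792444555264/247298151916835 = -360626.83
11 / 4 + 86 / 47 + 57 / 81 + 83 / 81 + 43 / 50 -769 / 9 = -29799773 / 380700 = -78.28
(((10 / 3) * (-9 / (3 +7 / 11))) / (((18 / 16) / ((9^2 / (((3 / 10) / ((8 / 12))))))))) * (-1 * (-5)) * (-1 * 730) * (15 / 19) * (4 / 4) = 72270000 / 19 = 3803684.21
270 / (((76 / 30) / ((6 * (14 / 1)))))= 170100 / 19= 8952.63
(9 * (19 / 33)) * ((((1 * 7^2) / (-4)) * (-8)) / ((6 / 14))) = 13034 / 11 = 1184.91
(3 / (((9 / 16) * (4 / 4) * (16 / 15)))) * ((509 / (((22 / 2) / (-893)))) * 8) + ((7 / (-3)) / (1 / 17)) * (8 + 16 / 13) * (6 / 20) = -236374948 / 143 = -1652971.66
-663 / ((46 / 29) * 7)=-59.71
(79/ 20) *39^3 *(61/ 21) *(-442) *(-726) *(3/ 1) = 22932407272203/ 35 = 655211636348.66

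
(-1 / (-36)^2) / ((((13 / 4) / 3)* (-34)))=1 / 47736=0.00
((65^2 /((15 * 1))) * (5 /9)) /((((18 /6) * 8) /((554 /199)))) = 1170325 /64476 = 18.15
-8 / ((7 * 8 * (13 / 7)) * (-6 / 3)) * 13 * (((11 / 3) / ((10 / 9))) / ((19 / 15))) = 99 / 76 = 1.30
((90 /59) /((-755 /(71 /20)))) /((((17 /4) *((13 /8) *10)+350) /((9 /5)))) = -5112 /165930125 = -0.00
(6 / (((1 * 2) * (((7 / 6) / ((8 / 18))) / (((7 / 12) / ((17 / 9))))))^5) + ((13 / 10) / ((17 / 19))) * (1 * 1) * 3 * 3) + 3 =228262953 / 14198570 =16.08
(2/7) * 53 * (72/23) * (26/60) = 20.54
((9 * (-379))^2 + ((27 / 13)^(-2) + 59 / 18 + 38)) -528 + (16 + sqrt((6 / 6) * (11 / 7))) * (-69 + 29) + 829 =16963281077 / 1458 -40 * sqrt(77) / 7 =11634573.37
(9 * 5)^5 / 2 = 184528125 / 2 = 92264062.50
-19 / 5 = -3.80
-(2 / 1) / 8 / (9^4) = -1 / 26244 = -0.00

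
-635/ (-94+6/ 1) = 635/ 88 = 7.22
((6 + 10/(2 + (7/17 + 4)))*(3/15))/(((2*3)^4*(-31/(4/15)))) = -206/20527425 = -0.00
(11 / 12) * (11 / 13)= 121 / 156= 0.78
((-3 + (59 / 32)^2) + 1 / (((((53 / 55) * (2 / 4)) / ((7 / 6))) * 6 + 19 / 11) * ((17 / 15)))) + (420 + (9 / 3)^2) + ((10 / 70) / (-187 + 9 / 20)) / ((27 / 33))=2845995383102255 / 6624628448256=429.61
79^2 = 6241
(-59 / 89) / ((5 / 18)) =-1062 / 445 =-2.39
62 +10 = 72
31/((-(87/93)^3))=-923521/24389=-37.87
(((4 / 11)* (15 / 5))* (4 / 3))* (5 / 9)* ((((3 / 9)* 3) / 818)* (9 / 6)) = 20 / 13497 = 0.00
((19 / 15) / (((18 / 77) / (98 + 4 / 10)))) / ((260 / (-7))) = -419881 / 29250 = -14.35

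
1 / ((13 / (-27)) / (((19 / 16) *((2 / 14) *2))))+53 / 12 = 8107 / 2184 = 3.71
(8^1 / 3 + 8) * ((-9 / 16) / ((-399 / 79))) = 158 / 133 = 1.19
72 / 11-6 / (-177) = 4270 / 649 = 6.58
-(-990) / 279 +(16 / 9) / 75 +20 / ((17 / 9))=5037182 / 355725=14.16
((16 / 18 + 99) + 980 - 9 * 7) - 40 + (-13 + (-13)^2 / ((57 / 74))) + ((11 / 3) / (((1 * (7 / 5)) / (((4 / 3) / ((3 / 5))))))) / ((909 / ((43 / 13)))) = 50213730551 / 42434847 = 1183.31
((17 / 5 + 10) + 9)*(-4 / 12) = -112 / 15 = -7.47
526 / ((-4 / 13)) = -1709.50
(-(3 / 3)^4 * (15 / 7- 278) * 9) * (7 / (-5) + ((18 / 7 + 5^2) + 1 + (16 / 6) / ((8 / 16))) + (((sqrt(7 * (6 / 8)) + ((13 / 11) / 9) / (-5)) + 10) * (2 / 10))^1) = 17379 * sqrt(21) / 70 + 1154166424 / 13475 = 86790.15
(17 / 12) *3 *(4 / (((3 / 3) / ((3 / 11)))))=51 / 11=4.64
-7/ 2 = -3.50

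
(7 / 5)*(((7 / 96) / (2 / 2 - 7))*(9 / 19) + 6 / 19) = 2639 / 6080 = 0.43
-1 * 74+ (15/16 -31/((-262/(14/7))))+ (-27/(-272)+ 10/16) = -642281/8908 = -72.10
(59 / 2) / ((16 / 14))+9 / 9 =429 / 16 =26.81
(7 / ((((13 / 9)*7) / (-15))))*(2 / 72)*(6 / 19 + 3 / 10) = -27 / 152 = -0.18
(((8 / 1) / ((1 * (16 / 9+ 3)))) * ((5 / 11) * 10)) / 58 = 1800 / 13717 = 0.13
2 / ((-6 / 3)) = -1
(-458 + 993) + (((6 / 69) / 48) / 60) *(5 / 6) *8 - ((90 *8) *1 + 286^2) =-407281607 / 4968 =-81981.00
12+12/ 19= 240/ 19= 12.63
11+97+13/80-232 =-123.84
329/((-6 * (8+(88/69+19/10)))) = -37835/7711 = -4.91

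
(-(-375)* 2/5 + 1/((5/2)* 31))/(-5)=-23252/775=-30.00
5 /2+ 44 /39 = 283 /78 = 3.63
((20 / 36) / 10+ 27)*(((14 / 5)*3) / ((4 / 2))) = 3409 / 30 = 113.63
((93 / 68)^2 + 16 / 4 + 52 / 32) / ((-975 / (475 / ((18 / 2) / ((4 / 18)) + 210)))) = -73169 / 5019352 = -0.01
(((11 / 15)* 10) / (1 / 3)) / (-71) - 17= -1229 / 71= -17.31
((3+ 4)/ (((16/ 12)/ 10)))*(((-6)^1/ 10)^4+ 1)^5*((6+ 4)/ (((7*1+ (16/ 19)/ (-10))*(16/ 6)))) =2915984151440276/ 55694580078125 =52.36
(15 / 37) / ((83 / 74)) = 30 / 83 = 0.36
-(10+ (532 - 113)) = -429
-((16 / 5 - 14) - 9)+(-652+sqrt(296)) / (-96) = 3191 / 120 - sqrt(74) / 48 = 26.41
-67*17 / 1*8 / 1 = -9112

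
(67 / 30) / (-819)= -67 / 24570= -0.00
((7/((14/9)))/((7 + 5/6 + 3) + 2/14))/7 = 27/461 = 0.06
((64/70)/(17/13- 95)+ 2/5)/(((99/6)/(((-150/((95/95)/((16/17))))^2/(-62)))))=-1064704000/140038129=-7.60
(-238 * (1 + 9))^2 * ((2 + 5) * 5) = 198254000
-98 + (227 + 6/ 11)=1425/ 11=129.55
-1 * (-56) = 56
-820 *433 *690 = -244991400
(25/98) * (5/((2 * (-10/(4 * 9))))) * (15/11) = -3.13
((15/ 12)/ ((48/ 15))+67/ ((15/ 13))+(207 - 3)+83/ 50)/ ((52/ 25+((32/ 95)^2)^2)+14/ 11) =6490634146975/ 82709030016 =78.48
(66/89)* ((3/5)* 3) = 594/445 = 1.33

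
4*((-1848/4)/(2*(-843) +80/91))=84084/76673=1.10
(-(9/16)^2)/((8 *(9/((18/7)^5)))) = -531441/1075648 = -0.49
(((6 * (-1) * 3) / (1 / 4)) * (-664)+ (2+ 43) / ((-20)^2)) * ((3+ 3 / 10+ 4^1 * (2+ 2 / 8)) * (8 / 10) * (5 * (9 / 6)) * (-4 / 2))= -1411295481 / 200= -7056477.40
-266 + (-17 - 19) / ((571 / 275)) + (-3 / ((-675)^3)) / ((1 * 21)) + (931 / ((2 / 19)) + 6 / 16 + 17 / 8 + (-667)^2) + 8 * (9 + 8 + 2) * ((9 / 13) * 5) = 7254782667808601173 / 15980443171875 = 453978.82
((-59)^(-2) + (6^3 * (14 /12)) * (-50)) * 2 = -87721198 /3481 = -25200.00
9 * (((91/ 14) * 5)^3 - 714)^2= 650827814121/ 64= 10169184595.64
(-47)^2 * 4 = 8836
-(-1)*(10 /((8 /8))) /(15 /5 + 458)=10 /461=0.02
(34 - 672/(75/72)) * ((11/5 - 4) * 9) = 1237518/125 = 9900.14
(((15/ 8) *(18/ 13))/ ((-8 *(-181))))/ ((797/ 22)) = 1485/ 30005456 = 0.00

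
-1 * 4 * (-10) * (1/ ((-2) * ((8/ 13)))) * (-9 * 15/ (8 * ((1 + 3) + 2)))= 2925/ 32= 91.41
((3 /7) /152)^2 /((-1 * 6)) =-3 /2264192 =-0.00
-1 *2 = -2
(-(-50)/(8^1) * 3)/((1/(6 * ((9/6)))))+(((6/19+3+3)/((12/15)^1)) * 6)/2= 14625/76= 192.43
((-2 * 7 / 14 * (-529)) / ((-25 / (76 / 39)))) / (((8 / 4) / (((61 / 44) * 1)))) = -613111 / 21450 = -28.58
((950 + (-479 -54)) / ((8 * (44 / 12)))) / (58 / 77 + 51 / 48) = 17514 / 2237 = 7.83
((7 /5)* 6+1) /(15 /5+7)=47 /50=0.94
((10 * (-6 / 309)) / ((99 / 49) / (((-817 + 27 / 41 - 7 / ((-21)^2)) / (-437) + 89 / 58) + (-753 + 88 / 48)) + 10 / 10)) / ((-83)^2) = -155766406390 / 5511403299274301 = -0.00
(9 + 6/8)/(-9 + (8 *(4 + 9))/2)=39/172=0.23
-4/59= -0.07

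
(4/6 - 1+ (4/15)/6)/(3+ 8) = -13/495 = -0.03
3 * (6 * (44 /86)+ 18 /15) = 2754 /215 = 12.81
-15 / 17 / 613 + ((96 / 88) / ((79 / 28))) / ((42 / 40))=3321685 / 9055849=0.37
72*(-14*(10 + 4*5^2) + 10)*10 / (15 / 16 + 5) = -185532.63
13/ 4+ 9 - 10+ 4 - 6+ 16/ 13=77/ 52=1.48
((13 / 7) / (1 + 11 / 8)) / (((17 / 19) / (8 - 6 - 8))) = -624 / 119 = -5.24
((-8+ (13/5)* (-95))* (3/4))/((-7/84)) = 2295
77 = 77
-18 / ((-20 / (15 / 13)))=27 / 26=1.04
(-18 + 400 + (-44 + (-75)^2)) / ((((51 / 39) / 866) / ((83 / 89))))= 62605738 / 17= 3682690.47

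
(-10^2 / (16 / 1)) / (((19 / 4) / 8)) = -200 / 19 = -10.53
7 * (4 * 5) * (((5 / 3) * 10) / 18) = 3500 / 27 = 129.63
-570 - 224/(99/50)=-67630/99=-683.13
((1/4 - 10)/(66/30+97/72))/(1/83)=-291330/1277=-228.14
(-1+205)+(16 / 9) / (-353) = 648092 / 3177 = 203.99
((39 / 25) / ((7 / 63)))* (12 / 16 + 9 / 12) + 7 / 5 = 1123 / 50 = 22.46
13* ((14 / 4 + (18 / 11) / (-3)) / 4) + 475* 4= 168045 / 88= 1909.60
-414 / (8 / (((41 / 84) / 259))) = -2829 / 29008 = -0.10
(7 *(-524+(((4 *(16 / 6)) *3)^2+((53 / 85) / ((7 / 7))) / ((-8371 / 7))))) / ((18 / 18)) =3500.00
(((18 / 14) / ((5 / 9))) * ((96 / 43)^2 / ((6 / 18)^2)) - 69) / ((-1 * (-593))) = 2253129 / 38375995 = 0.06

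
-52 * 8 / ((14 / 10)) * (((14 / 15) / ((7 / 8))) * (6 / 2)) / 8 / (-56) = 104 / 49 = 2.12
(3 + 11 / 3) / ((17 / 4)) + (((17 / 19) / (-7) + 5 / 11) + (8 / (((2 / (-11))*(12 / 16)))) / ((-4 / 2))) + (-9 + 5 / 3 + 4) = 2081356 / 74613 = 27.90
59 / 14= 4.21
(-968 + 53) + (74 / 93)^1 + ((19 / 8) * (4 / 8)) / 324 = -146915699 / 160704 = -914.20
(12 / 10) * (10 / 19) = 12 / 19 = 0.63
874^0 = 1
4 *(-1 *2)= -8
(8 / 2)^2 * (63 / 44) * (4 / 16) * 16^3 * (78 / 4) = 5031936 / 11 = 457448.73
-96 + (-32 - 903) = -1031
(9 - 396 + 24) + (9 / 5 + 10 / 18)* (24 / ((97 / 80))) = -92065 / 291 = -316.37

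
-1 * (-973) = 973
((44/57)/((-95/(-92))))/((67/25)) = 20240/72561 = 0.28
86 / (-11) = -86 / 11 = -7.82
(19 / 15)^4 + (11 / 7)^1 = 1469122 / 354375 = 4.15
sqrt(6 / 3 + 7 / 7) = 1.73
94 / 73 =1.29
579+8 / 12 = 579.67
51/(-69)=-17/23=-0.74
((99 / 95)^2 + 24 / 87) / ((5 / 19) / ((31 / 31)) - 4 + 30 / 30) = -356429 / 716300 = -0.50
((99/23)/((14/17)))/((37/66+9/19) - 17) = -1055241/3223381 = -0.33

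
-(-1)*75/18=25/6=4.17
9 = 9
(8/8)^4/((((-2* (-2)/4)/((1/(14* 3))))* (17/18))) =3/119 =0.03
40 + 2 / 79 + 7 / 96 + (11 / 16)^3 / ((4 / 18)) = 80689903 / 1941504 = 41.56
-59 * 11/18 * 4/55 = -2.62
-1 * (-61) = 61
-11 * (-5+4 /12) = 154 /3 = 51.33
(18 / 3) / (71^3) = 6 / 357911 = 0.00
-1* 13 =-13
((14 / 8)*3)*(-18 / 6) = -63 / 4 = -15.75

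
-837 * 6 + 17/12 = -60247/12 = -5020.58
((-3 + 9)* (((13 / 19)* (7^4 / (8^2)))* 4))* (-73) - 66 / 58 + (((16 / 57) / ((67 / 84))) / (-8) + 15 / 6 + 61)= -13263257349 / 295336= -44909.04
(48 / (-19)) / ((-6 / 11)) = 88 / 19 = 4.63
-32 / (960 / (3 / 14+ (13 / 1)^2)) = -2369 / 420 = -5.64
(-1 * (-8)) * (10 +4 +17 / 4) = 146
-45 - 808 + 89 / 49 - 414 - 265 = -74979 / 49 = -1530.18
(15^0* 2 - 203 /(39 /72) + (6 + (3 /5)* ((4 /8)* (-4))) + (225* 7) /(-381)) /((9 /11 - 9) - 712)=33788821 /65396110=0.52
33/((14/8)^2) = 528/49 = 10.78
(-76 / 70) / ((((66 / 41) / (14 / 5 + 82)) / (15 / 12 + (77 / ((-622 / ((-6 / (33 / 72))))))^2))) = -123833668006 / 558563775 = -221.70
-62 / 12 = -31 / 6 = -5.17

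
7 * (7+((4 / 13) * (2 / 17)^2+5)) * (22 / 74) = 3472700 / 139009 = 24.98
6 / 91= 0.07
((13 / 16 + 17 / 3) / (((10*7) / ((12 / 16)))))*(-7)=-311 / 640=-0.49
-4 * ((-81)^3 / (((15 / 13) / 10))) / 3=6141096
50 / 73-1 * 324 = -23602 / 73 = -323.32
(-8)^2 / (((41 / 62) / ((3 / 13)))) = 11904 / 533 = 22.33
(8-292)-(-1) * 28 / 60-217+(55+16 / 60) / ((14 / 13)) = -6289 / 14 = -449.21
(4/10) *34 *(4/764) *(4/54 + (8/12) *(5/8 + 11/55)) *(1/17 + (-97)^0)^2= 4044/81175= 0.05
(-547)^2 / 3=299209 / 3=99736.33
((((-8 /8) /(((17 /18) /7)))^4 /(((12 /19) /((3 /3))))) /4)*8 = 798150024 /83521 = 9556.28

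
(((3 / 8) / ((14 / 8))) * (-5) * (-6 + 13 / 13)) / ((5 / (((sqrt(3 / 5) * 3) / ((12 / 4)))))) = 3 * sqrt(15) / 14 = 0.83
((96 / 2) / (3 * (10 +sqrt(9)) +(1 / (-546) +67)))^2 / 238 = 49061376 / 56941765625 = 0.00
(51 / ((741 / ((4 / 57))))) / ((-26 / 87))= -986 / 61009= -0.02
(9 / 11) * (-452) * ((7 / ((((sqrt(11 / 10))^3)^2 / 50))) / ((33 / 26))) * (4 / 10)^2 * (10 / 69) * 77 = -46067840000 / 336743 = -136804.15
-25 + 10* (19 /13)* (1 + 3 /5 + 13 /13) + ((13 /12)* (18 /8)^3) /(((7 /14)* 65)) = 8563 /640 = 13.38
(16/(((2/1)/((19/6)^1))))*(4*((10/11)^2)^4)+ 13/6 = 21195555151/428717762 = 49.44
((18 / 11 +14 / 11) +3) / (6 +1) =65 / 77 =0.84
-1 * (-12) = 12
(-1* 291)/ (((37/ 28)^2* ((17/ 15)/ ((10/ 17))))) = -34221600/ 395641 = -86.50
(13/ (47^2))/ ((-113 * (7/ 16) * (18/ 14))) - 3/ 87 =-2252585/ 65150037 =-0.03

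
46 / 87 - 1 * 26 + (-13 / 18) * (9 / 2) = -9995 / 348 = -28.72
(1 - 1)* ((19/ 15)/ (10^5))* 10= 0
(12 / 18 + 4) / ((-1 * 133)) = -2 / 57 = -0.04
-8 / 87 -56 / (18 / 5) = -4084 / 261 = -15.65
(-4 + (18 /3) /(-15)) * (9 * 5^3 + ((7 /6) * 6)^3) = -32296 /5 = -6459.20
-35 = -35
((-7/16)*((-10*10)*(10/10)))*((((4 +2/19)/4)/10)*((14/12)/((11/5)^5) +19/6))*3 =1051679265/24479752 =42.96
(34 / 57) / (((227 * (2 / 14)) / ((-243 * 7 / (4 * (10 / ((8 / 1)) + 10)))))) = -14994 / 21565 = -0.70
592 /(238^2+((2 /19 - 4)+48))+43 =43.01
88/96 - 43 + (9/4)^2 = -1777/48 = -37.02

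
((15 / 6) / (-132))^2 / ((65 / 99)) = 5 / 9152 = 0.00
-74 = -74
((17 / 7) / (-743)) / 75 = -17 / 390075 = -0.00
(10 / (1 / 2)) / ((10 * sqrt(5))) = 2 * sqrt(5) / 5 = 0.89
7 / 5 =1.40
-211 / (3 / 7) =-1477 / 3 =-492.33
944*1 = 944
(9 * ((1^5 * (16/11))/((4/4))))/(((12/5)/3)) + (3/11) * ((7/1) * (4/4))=18.27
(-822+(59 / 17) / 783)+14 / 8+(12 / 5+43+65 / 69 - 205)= -5993885101 / 6123060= -978.90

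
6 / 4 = 3 / 2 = 1.50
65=65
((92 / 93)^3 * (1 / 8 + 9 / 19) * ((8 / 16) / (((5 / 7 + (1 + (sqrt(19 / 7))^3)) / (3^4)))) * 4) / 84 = -372018192 / 3311835679 + 4428788 * sqrt(133) / 174307141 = 0.18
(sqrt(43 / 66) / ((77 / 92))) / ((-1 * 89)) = -46 * sqrt(2838) / 226149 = -0.01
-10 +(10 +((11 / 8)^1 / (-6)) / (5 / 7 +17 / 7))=-7 / 96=-0.07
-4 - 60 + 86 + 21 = 43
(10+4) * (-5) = -70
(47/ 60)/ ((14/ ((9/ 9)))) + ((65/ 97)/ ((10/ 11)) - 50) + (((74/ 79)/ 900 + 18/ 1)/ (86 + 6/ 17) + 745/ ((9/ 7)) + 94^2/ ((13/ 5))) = 452470845264337/ 115164544950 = 3928.91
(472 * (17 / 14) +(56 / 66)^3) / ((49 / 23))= 269.31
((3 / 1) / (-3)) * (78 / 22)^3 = -59319 / 1331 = -44.57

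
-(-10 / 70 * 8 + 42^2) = -12340 / 7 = -1762.86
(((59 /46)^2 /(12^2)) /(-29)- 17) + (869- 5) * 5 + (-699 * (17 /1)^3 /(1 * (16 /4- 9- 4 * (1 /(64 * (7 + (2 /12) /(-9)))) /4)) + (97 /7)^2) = 11070514185147251 /16020422208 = 691025.12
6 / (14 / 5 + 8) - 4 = -31 / 9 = -3.44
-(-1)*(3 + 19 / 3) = 28 / 3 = 9.33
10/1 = 10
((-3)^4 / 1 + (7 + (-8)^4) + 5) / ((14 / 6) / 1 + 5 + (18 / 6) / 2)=25134 / 53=474.23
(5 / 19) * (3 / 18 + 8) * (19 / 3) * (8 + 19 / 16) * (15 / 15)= 12005 / 96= 125.05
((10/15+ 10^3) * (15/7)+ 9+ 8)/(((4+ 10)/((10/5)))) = 308.76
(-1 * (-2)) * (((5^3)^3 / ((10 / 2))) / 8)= 390625 / 4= 97656.25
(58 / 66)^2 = 841 / 1089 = 0.77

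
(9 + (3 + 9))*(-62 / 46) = -651 / 23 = -28.30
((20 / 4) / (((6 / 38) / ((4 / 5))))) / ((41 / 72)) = 1824 / 41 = 44.49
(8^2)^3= 262144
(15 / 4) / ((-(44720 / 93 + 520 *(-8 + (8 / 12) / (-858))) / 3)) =27621 / 9034016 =0.00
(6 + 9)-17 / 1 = -2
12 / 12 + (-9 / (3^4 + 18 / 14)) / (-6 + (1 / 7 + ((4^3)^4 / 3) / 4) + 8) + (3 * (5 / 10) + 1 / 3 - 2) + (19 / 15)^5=5841803375200003 / 1426904407800000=4.09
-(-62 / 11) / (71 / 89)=5518 / 781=7.07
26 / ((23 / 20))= 520 / 23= 22.61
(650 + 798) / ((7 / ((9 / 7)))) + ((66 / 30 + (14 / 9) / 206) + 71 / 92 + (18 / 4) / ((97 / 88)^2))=53600659265389 / 196597103220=272.64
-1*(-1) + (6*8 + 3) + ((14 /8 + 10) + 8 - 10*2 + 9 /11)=2313 /44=52.57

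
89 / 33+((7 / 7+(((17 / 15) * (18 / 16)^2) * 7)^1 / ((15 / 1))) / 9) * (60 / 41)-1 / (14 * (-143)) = 29243311 / 9849840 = 2.97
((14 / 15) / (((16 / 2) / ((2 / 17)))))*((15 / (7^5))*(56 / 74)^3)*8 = 256 / 6027707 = 0.00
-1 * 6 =-6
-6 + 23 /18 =-85 /18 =-4.72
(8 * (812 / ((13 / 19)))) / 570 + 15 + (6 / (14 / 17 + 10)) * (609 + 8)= 6703981 / 17940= 373.69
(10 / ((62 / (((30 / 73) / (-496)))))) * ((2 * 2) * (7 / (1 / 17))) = -8925 / 140306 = -0.06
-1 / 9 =-0.11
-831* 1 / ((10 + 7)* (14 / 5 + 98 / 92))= -191130 / 15113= -12.65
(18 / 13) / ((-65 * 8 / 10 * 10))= -9 / 3380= -0.00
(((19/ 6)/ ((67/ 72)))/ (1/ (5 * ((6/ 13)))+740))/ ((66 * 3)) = 380/ 16370981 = 0.00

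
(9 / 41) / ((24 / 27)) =81 / 328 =0.25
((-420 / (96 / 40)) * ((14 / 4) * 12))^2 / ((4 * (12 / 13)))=58524375 / 4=14631093.75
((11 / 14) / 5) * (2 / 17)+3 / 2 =1807 / 1190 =1.52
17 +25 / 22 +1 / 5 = 2017 / 110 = 18.34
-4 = -4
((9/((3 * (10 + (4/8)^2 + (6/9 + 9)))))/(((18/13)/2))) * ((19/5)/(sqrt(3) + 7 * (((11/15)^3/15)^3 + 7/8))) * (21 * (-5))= -11.05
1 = 1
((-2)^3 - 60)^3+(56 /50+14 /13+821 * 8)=-100055086 /325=-307861.80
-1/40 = -0.02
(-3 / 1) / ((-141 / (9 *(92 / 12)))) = 1.47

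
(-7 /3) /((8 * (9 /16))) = -14 /27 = -0.52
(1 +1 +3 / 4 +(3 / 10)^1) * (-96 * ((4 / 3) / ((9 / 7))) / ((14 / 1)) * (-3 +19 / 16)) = 1769 / 45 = 39.31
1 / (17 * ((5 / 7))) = 7 / 85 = 0.08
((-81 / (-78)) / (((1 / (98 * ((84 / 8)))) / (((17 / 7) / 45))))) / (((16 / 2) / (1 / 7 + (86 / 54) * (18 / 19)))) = 235263 / 19760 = 11.91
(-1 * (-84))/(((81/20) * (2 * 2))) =140/27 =5.19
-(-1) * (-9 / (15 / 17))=-51 / 5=-10.20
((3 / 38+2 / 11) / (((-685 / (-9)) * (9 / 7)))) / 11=763 / 3149630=0.00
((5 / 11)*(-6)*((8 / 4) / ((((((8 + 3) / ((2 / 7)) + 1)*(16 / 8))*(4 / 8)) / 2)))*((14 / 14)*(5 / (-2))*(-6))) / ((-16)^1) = 225 / 869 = 0.26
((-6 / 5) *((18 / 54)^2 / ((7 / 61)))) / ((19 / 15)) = -122 / 133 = -0.92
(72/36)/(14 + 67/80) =160/1187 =0.13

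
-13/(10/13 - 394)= 169/5112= 0.03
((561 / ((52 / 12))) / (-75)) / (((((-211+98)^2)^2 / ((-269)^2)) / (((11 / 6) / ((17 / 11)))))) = -0.00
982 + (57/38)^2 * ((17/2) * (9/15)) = 39739/40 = 993.48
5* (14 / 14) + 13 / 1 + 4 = 22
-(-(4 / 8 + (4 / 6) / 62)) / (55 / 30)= 95 / 341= 0.28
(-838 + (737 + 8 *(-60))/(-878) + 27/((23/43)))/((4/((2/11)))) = -15909125/444268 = -35.81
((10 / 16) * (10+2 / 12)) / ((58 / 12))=305 / 232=1.31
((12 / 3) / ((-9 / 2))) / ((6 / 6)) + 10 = 82 / 9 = 9.11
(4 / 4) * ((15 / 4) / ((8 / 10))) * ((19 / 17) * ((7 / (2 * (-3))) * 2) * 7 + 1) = -1375 / 17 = -80.88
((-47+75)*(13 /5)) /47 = 364 /235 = 1.55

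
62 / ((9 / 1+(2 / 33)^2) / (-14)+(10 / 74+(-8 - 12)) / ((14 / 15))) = -17487162 / 6184505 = -2.83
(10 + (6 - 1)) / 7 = 15 / 7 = 2.14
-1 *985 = -985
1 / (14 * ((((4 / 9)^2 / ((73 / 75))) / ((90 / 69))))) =0.46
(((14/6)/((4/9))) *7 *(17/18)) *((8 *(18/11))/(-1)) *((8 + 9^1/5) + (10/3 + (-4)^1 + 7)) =-36652/5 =-7330.40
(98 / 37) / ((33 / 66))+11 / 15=3347 / 555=6.03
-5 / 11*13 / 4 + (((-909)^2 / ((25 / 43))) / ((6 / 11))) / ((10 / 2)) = 2866085237 / 5500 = 521106.41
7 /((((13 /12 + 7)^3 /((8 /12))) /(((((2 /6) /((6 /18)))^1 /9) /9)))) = 896 /8214057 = 0.00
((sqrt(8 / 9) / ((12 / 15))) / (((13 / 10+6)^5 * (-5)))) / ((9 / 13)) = -650000 * sqrt(2) / 55972933011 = -0.00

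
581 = 581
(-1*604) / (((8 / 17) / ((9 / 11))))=-23103 / 22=-1050.14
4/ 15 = 0.27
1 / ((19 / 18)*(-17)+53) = 18 / 631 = 0.03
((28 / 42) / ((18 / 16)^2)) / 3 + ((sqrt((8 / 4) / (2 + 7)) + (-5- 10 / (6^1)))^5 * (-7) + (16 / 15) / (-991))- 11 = 63873.82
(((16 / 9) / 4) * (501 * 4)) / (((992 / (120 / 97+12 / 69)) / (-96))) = -8411456 / 69161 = -121.62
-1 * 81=-81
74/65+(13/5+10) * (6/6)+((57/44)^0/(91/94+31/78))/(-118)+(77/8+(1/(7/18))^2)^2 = 409142021397989/1475021504320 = 277.38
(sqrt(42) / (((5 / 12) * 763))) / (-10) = -6 * sqrt(42) / 19075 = -0.00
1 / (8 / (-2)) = -1 / 4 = -0.25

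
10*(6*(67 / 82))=2010 / 41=49.02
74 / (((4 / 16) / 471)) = 139416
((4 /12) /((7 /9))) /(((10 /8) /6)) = 72 /35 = 2.06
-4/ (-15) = 4/ 15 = 0.27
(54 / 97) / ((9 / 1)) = 6 / 97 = 0.06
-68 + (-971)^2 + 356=943129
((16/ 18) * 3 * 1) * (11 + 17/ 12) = 33.11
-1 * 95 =-95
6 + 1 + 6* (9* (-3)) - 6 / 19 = -2951 / 19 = -155.32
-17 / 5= -3.40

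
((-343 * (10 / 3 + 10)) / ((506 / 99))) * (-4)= 82320 / 23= 3579.13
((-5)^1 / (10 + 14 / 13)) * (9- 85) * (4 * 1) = 1235 / 9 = 137.22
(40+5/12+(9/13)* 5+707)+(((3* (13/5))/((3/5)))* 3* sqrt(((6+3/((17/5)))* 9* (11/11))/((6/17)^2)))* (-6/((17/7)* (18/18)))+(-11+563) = 203249/156 - 2457* sqrt(221)/17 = -845.71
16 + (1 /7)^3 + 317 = 114220 /343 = 333.00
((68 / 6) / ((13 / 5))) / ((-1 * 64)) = -85 / 1248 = -0.07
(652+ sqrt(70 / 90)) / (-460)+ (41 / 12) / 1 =2759 / 1380 -sqrt(7) / 1380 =2.00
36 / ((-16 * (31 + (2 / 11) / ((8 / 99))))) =-0.07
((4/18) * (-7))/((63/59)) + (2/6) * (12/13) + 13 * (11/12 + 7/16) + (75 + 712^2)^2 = 4331086151927363/16848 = 257068266377.46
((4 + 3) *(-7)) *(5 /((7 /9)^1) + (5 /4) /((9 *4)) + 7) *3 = -94997 /48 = -1979.10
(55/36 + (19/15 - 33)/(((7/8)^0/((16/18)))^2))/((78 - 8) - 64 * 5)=114431/1215000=0.09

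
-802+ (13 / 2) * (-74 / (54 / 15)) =-16841 / 18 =-935.61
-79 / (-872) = 79 / 872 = 0.09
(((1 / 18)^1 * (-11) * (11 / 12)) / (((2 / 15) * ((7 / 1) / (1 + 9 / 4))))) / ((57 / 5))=-39325 / 229824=-0.17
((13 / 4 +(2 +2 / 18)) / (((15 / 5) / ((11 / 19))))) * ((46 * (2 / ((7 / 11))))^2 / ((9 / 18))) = 1087128856 / 25137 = 43248.15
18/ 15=1.20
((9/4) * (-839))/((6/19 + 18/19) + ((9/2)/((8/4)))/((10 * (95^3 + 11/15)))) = -1230068390856/823080875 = -1494.47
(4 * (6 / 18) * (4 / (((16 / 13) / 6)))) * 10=260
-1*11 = -11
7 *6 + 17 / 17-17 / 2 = 34.50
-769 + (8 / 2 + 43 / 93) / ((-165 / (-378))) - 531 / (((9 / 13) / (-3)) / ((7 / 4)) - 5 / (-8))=-224708425 / 122419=-1835.57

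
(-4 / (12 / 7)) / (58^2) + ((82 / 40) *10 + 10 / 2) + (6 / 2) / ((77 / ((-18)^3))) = -156754529 / 777084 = -201.72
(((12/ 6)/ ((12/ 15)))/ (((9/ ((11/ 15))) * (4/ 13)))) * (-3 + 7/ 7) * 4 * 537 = -25597/ 9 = -2844.11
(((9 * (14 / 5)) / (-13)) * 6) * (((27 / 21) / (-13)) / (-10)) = -486 / 4225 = -0.12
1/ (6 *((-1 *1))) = -1/ 6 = -0.17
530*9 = 4770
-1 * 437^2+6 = -190963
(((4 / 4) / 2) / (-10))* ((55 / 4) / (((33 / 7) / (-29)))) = 203 / 48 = 4.23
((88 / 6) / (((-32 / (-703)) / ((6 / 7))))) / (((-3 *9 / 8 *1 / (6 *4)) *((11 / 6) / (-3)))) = 22496 / 7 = 3213.71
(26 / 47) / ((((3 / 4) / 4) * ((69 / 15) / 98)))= 203840 / 3243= 62.86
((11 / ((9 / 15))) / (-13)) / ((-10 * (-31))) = -11 / 2418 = -0.00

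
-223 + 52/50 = -5549/25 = -221.96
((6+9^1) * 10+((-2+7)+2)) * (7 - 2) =785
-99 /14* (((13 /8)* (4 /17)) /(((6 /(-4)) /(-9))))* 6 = -11583 /119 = -97.34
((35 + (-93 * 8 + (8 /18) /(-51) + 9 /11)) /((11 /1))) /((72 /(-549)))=109057447 /222156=490.90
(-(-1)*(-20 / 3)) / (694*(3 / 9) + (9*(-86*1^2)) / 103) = -103 / 3458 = -0.03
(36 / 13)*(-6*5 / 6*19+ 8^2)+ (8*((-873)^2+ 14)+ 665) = 79270401 / 13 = 6097723.15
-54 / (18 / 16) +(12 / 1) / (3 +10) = -612 / 13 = -47.08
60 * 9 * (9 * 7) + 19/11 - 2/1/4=748467/22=34021.23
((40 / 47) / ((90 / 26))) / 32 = 13 / 1692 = 0.01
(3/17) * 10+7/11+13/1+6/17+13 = 28.75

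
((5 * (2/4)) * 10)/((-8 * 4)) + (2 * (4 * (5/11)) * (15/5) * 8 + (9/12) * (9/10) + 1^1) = 155173/1760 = 88.17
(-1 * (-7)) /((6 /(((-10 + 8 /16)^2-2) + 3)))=2555 /24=106.46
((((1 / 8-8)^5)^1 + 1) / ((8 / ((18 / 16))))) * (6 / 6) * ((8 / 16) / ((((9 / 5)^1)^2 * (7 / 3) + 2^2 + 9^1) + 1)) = -20299168125 / 205520896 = -98.77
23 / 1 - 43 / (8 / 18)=-295 / 4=-73.75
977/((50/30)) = 2931/5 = 586.20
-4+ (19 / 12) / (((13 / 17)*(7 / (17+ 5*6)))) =9.90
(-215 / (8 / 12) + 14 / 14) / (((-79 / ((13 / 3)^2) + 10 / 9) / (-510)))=-14670045 / 277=-52960.45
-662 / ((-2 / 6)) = 1986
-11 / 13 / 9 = -11 / 117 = -0.09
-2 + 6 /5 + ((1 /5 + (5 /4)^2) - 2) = -83 /80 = -1.04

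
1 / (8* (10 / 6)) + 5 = 203 / 40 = 5.08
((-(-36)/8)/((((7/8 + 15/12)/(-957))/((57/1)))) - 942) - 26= -1980220/17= -116483.53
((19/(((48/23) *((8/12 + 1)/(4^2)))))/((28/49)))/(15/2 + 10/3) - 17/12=49537/3900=12.70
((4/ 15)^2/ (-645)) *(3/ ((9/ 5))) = -16/ 87075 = -0.00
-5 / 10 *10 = -5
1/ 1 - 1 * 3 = -2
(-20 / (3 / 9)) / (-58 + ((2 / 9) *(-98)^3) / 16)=0.00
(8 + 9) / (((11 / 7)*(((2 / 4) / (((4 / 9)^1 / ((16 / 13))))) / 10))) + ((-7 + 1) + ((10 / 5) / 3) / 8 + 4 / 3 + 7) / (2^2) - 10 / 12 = 123397 / 1584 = 77.90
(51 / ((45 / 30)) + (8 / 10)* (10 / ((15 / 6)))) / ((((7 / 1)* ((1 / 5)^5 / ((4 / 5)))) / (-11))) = -1023000 / 7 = -146142.86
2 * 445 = 890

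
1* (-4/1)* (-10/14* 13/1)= 260/7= 37.14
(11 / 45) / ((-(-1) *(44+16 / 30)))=11 / 2004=0.01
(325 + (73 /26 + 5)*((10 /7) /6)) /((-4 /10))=-127475 /156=-817.15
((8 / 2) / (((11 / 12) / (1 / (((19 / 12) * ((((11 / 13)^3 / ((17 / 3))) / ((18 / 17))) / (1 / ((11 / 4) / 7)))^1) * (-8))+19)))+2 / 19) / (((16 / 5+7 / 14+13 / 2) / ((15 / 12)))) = 2843080475 / 312116838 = 9.11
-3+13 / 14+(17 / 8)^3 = 26967 / 3584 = 7.52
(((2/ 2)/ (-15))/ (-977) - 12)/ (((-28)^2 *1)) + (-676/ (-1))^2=5250434715661/ 11489520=456975.98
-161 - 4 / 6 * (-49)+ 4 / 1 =-373 / 3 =-124.33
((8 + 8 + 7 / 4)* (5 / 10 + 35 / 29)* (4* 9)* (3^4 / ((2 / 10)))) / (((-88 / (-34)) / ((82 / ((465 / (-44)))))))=-1190508759 / 899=-1324258.91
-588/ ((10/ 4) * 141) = -1.67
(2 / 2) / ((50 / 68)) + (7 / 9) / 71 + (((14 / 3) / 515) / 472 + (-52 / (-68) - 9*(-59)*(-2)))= -1059.86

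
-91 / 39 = -7 / 3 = -2.33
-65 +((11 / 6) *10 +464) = 1252 / 3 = 417.33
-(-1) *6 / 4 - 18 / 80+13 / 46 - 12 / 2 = -4.44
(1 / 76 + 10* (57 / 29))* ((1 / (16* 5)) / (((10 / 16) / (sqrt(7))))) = 43349* sqrt(7) / 110200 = 1.04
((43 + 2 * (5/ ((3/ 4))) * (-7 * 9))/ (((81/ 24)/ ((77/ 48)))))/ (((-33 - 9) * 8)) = 8767/ 7776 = 1.13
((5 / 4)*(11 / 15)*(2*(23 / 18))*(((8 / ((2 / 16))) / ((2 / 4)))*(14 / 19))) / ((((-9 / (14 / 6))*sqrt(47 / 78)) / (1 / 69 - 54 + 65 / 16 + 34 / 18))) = 342995884*sqrt(3666) / 5858973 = 3544.57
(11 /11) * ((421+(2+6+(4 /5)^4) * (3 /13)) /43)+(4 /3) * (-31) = -33013321 /1048125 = -31.50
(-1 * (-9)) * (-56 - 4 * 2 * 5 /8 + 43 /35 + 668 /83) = -1352304 /2905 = -465.51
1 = 1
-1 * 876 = -876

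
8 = 8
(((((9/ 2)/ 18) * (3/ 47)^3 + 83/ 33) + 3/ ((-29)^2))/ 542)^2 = 0.00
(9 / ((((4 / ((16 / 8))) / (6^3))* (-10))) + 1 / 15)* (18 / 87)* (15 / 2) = -4371 / 29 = -150.72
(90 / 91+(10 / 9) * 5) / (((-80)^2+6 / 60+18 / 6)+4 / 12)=53600 / 52444119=0.00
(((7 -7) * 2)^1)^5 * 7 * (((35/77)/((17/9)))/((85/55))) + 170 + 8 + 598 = 776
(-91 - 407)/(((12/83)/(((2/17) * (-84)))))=34039.76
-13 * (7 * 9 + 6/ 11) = -9087/ 11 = -826.09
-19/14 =-1.36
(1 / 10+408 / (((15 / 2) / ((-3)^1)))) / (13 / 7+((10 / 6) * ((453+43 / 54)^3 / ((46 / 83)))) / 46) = -5706110832912 / 213737336758048805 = -0.00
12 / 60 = 1 / 5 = 0.20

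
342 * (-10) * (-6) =20520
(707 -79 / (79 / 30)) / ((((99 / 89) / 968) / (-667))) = -3536610088 / 9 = -392956676.44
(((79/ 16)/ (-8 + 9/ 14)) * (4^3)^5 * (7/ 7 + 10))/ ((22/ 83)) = -29905143191.61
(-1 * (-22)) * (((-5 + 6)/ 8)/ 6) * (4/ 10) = 11/ 60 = 0.18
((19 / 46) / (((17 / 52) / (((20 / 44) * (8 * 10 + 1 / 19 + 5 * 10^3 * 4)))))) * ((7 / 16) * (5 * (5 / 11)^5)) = 2712375859375 / 5541442808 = 489.47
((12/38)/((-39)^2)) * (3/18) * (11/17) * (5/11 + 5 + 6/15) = 322/2456415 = 0.00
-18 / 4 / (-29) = 9 / 58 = 0.16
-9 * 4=-36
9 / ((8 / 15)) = 135 / 8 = 16.88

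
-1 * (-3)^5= 243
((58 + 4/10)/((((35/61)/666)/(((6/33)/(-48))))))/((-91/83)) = 41025489/175175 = 234.20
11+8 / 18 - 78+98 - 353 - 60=-3434 / 9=-381.56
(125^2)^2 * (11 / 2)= 2685546875 / 2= 1342773437.50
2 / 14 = 0.14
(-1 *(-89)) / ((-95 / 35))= -623 / 19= -32.79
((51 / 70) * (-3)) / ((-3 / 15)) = 153 / 14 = 10.93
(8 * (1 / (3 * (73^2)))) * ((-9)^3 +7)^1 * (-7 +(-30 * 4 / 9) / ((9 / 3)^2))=1322704 / 431649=3.06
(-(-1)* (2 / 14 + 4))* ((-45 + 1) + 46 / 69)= -3770 / 21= -179.52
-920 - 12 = -932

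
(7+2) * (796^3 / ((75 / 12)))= 726276003.84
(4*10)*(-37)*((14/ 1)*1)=-20720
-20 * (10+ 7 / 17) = -3540 / 17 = -208.24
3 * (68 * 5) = 1020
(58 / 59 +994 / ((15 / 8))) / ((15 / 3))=470038 / 4425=106.22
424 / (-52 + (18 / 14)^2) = -20776 / 2467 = -8.42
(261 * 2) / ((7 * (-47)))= -522 / 329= -1.59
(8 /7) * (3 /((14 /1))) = 12 /49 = 0.24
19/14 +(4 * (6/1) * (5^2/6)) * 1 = 1419/14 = 101.36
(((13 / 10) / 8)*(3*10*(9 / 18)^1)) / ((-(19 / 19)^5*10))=-39 / 160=-0.24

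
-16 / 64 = -1 / 4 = -0.25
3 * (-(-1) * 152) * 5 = 2280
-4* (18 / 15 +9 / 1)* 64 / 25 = -13056 / 125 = -104.45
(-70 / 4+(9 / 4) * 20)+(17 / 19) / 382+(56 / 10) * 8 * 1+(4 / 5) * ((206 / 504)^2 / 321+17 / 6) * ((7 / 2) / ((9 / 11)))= 19498160227447 / 237781225080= 82.00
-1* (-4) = 4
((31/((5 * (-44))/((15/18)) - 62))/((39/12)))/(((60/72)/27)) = -10044/10595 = -0.95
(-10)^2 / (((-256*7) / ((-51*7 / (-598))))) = -1275 / 38272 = -0.03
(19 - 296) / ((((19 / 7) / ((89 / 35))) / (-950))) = 246530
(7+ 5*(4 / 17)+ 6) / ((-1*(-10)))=241 / 170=1.42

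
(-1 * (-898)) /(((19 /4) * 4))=898 /19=47.26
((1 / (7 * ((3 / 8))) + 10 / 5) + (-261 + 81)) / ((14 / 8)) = -14920 / 147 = -101.50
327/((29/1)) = 11.28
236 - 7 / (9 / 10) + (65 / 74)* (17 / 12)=611299 / 2664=229.47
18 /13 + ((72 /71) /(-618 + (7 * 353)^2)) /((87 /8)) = 226271777322 /163418504041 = 1.38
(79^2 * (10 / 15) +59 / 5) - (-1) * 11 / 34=2128123 / 510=4172.79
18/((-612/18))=-9/17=-0.53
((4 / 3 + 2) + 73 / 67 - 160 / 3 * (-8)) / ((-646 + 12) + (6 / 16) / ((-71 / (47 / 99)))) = -541382952 / 796210781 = -0.68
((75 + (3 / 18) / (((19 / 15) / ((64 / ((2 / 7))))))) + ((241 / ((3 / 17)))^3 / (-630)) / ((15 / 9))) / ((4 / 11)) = -14372273498407 / 2154600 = -6670506.59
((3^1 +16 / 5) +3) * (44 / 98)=4.13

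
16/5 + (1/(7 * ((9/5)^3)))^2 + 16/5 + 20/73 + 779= 7467697186664/9504822285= 785.67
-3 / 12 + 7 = 27 / 4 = 6.75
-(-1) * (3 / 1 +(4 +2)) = 9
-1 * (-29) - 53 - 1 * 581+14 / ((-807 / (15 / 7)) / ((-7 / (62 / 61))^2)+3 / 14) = -1221062065 / 2012257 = -606.81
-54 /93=-18 /31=-0.58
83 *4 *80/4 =6640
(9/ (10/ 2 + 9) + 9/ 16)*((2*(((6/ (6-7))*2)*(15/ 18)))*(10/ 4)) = -3375/ 56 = -60.27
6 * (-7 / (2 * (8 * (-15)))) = 7 / 40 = 0.18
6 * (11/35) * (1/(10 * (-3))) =-11/175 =-0.06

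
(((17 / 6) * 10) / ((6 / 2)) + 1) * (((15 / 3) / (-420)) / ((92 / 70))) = -235 / 2484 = -0.09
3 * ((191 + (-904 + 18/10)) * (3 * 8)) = -256032/5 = -51206.40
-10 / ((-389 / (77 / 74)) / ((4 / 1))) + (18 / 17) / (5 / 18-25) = 6986768 / 108883045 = 0.06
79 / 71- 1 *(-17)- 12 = 434 / 71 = 6.11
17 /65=0.26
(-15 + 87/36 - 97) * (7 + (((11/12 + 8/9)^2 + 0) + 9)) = -32823715/15552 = -2110.58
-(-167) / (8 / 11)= 1837 / 8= 229.62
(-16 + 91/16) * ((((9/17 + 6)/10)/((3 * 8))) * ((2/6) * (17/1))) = -407/256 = -1.59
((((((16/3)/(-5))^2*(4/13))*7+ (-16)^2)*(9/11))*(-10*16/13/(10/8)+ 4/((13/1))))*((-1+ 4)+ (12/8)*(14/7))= -562440192/46475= -12101.99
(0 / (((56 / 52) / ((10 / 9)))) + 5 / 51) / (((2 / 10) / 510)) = 250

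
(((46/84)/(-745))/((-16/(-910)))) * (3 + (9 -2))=-1495/3576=-0.42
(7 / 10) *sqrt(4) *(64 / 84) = 16 / 15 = 1.07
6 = 6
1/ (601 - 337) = 1/ 264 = 0.00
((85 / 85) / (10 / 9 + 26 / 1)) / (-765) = -1 / 20740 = -0.00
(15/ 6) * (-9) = -45/ 2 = -22.50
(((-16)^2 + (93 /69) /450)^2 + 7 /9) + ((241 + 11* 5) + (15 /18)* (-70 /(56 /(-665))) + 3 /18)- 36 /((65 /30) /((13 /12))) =14249260621697 /214245000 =66509.19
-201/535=-0.38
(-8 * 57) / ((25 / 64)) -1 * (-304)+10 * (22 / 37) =-793108 / 925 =-857.41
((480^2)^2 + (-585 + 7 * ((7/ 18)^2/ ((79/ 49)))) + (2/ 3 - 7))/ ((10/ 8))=1358742144241039/ 31995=42467327527.46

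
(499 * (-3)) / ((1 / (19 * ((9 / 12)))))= -85329 / 4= -21332.25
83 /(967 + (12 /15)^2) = 2075 /24191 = 0.09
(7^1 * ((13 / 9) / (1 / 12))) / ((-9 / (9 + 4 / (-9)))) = -28028 / 243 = -115.34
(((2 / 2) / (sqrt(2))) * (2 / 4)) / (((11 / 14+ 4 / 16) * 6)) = 7 * sqrt(2) / 174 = 0.06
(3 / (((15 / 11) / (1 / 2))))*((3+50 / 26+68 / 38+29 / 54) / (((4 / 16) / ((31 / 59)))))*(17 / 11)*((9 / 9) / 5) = 10191653 / 1967355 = 5.18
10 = 10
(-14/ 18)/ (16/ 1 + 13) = -7/ 261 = -0.03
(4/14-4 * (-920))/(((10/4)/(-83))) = -4276492/35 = -122185.49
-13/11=-1.18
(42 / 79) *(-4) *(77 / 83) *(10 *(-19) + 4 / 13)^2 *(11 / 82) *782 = -338341752102816 / 45433453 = -7446974.20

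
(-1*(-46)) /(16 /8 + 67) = 2 /3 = 0.67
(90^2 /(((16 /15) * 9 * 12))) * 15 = 16875 /16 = 1054.69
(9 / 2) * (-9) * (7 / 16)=-567 / 32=-17.72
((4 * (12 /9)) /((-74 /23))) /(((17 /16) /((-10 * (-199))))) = -5858560 /1887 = -3104.70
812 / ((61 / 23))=18676 / 61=306.16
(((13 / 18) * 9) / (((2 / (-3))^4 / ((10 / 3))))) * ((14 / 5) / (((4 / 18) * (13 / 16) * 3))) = 567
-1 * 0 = 0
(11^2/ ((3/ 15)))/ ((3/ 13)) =7865/ 3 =2621.67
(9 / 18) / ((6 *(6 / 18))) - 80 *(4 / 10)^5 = -1423 / 2500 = -0.57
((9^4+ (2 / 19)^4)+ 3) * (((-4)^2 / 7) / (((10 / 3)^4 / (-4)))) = -55431673488 / 114030875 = -486.11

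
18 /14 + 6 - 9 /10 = 6.39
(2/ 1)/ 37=2/ 37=0.05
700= 700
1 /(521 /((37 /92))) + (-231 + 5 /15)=-33168833 /143796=-230.67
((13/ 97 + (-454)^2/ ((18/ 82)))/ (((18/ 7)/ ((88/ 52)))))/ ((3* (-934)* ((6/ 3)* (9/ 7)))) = -441830939011/ 5151583476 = -85.77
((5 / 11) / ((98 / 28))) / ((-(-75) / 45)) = 6 / 77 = 0.08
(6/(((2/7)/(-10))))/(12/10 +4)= -525/13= -40.38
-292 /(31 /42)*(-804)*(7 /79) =28183.66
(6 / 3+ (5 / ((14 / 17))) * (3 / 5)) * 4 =158 / 7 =22.57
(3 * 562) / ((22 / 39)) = 32877 / 11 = 2988.82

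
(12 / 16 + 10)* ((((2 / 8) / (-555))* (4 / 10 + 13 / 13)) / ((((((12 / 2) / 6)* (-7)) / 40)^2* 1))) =-172 / 777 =-0.22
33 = 33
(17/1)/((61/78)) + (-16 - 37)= -1907/61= -31.26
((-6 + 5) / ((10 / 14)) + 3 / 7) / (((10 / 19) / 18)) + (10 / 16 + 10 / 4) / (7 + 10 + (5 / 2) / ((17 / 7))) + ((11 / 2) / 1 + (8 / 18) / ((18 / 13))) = -946385143 / 34757100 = -27.23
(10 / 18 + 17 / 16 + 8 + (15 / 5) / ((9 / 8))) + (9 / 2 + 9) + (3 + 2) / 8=3803 / 144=26.41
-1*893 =-893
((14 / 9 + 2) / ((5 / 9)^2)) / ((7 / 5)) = 288 / 35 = 8.23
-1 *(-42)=42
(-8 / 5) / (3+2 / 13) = -104 / 205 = -0.51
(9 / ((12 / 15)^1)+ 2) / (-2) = -53 / 8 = -6.62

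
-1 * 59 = -59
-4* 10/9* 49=-1960/9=-217.78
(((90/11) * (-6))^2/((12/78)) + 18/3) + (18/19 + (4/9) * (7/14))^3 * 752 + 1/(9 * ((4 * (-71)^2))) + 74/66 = 205867270647030439/12199734807084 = 16874.73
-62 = -62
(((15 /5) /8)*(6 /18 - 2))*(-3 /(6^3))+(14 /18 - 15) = -2729 /192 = -14.21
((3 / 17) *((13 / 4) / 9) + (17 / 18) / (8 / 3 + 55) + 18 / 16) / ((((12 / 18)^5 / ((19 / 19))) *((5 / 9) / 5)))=62009469 / 752896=82.36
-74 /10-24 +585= 2768 /5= 553.60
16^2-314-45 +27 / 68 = -6977 / 68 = -102.60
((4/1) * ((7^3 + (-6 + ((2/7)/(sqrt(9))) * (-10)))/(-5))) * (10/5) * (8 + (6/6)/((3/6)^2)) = -6452.11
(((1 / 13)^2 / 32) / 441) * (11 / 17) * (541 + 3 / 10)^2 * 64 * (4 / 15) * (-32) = -20627600576 / 475122375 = -43.42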